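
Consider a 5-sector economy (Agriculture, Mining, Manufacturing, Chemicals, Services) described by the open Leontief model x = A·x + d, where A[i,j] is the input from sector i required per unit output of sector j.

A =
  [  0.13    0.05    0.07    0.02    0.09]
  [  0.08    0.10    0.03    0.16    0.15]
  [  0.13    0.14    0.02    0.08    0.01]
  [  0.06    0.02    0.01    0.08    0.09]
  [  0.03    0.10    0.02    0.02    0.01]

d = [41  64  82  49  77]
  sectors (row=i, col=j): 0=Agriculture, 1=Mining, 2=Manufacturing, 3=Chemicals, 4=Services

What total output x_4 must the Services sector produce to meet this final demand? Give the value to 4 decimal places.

Form M = I − A:
  [  0.87   -0.05   -0.07   -0.02   -0.09]
  [ -0.08    0.90   -0.03   -0.16   -0.15]
  [ -0.13   -0.14    0.98   -0.08   -0.01]
  [ -0.06   -0.02   -0.01    0.92   -0.09]
  [ -0.03   -0.10   -0.02   -0.02    0.99]
Leontief inverse L = M⁻¹:
  [  1.1797    0.0949    0.0903    0.0528    0.1273]
  [  0.1356    1.1544    0.0514    0.2127    0.2071]
  [  0.1835    0.1825    1.0418    0.1278    0.0665]
  [  0.0873    0.0454    0.0212    1.1011    0.1151]
  [  0.0549    0.1241    0.0294    0.0479    1.0385]
Total output x = L · d:
  x_0 = 1.1797·41 + 0.0949·64 + 0.0903·82 + 0.0528·49 + 0.1273·77 = 74.2361
  x_1 = 0.1356·41 + 1.1544·64 + 0.0514·82 + 0.2127·49 + 0.2071·77 = 110.0262
  x_2 = 0.1835·41 + 0.1825·64 + 1.0418·82 + 0.1278·49 + 0.0665·77 = 116.0070
  x_3 = 0.0873·41 + 0.0454·64 + 0.0212·82 + 1.1011·49 + 0.1151·77 = 71.0408
  x_4 = 0.0549·41 + 0.1241·64 + 0.0294·82 + 0.0479·49 + 1.0385·77 = 94.9199

94.9199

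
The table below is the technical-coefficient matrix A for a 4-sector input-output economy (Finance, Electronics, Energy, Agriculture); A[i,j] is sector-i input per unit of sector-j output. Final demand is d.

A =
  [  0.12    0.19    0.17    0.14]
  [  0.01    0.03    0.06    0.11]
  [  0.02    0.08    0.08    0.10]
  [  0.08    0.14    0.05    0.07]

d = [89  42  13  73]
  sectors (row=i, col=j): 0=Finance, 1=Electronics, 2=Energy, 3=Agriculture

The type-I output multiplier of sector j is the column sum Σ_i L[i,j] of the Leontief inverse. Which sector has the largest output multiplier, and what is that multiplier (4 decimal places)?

Form M = I − A:
  [  0.88   -0.19   -0.17   -0.14]
  [ -0.01    0.97   -0.06   -0.11]
  [ -0.02   -0.08    0.92   -0.10]
  [ -0.08   -0.14   -0.05    0.93]
Leontief inverse L = M⁻¹:
  [  1.1666    0.2829    0.2468    0.2356]
  [  0.0265    1.0629    0.0817    0.1385]
  [  0.0392    0.1193    1.1096    0.1393]
  [  0.1065    0.1907    0.0932    1.1239]
Total output x = L · d:
  x_0 = 1.1666·89 + 0.2829·42 + 0.2468·13 + 0.2356·73 = 136.1175
  x_1 = 0.0265·89 + 1.0629·42 + 0.0817·13 + 0.1385·73 = 58.1737
  x_2 = 0.0392·89 + 0.1193·42 + 1.1096·13 + 0.1393·73 = 33.0981
  x_3 = 0.1065·89 + 0.1907·42 + 0.0932·13 + 1.1239·73 = 100.7405
Output multipliers (column sums of L):
  Finance: 1.3388
  Electronics: 1.6558
  Energy: 1.5313
  Agriculture: 1.6373

Electronics (1.6558)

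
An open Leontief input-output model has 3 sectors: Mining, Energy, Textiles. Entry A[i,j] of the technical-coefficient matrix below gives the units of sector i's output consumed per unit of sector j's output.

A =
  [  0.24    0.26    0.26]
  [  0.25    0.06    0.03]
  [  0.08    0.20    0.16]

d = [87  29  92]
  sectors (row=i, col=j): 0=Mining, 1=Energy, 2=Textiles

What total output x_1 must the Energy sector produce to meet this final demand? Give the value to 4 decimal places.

87.5744

Form M = I − A:
  [  0.76   -0.26   -0.26]
  [ -0.25    0.94   -0.03]
  [ -0.08   -0.20    0.84]
Leontief inverse L = M⁻¹:
  [  1.5432    0.5325    0.4967]
  [  0.4183    1.2163    0.1729]
  [  0.2466    0.3403    1.2790]
Total output x = L · d:
  x_0 = 1.5432·87 + 0.5325·29 + 0.4967·92 = 195.4018
  x_1 = 0.4183·87 + 1.2163·29 + 0.1729·92 = 87.5744
  x_2 = 0.2466·87 + 0.3403·29 + 1.2790·92 = 148.9846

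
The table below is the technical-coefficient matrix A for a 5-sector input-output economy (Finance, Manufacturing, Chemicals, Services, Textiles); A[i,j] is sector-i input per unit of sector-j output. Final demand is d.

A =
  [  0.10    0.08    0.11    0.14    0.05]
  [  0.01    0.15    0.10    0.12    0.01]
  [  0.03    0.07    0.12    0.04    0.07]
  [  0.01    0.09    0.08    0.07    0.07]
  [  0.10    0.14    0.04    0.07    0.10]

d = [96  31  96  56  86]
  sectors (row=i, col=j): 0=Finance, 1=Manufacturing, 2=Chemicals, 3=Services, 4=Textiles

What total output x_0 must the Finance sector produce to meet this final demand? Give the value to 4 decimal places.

150.7938

Form M = I − A:
  [  0.90   -0.08   -0.11   -0.14   -0.05]
  [ -0.01    0.85   -0.10   -0.12   -0.01]
  [ -0.03   -0.07    0.88   -0.04   -0.07]
  [ -0.01   -0.09   -0.08    0.93   -0.07]
  [ -0.10   -0.14   -0.04   -0.07    0.90]
Leontief inverse L = M⁻¹:
  [  1.1318    0.1590    0.1826    0.2059    0.0949]
  [  0.0252    1.2167    0.1588    0.1707    0.0405]
  [  0.0526    0.1267    1.1694    0.0822    0.1017]
  [  0.0292    0.1472    0.1260    1.1116    0.0995]
  [  0.1343    0.2240    0.1068    0.1395    1.1402]
Total output x = L · d:
  x_0 = 1.1318·96 + 0.1590·31 + 0.1826·96 + 0.2059·56 + 0.0949·86 = 150.7938
  x_1 = 0.0252·96 + 1.2167·31 + 0.1588·96 + 0.1707·56 + 0.0405·86 = 68.4224
  x_2 = 0.0526·96 + 0.1267·31 + 1.1694·96 + 0.0822·56 + 0.1017·86 = 134.5922
  x_3 = 0.0292·96 + 0.1472·31 + 0.1260·96 + 1.1116·56 + 0.0995·86 = 90.2691
  x_4 = 0.1343·96 + 0.2240·31 + 0.1068·96 + 0.1395·56 + 1.1402·86 = 135.9567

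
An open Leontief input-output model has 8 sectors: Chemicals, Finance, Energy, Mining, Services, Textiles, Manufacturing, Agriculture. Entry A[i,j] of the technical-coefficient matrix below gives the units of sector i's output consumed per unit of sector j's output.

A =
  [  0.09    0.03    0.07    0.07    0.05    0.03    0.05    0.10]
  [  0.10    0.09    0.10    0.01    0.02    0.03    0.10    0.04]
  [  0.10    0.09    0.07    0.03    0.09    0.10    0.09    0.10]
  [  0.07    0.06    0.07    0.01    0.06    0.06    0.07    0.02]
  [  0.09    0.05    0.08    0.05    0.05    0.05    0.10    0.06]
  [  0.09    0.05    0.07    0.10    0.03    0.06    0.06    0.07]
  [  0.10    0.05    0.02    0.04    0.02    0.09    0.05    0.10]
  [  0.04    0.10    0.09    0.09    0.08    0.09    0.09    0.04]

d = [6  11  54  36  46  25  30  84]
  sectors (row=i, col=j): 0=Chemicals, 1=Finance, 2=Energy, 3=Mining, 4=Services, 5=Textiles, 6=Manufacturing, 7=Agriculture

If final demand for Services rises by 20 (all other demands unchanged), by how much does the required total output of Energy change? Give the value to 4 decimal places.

3.2040

Form M = I − A:
  [  0.91   -0.03   -0.07   -0.07   -0.05   -0.03   -0.05   -0.10]
  [ -0.10    0.91   -0.10   -0.01   -0.02   -0.03   -0.10   -0.04]
  [ -0.10   -0.09    0.93   -0.03   -0.09   -0.10   -0.09   -0.10]
  [ -0.07   -0.06   -0.07    0.99   -0.06   -0.06   -0.07   -0.02]
  [ -0.09   -0.05   -0.08   -0.05    0.95   -0.05   -0.10   -0.06]
  [ -0.09   -0.05   -0.07   -0.10   -0.03    0.94   -0.06   -0.07]
  [ -0.10   -0.05   -0.02   -0.04   -0.02   -0.09    0.95   -0.10]
  [ -0.04   -0.10   -0.09   -0.09   -0.08   -0.09   -0.09    0.96]
Leontief inverse L = M⁻¹:
  [  1.1771    0.0985    0.1445    0.1247    0.1059    0.0984    0.1288    0.1716]
  [  0.1924    1.1584    0.1724    0.0619    0.0715    0.0975    0.1778    0.1176]
  [  0.2221    0.1822    1.1713    0.1065    0.1602    0.1908    0.1975    0.1995]
  [  0.1491    0.1166    0.1321    1.0561    0.1033    0.1167    0.1368    0.0854]
  [  0.1868    0.1218    0.1572    0.1077    1.1063    0.1233    0.1830    0.1404]
  [  0.1844    0.1219    0.1486    0.1565    0.0873    1.1317    0.1426    0.1459]
  [  0.1826    0.1137    0.0910    0.0963    0.0693    0.1525    1.1227    0.1676]
  [  0.1539    0.1850    0.1817    0.1533    0.1434    0.1738    0.1891    1.1289]
Total output x = L · d:
  x_0 = 1.1771·6 + 0.0985·11 + 0.1445·54 + 0.1247·36 + 0.1059·46 + 0.0984·25 + 0.1288·30 + 0.1716·84 = 46.0414
  x_1 = 0.1924·6 + 1.1584·11 + 0.1724·54 + 0.0619·36 + 0.0715·46 + 0.0975·25 + 0.1778·30 + 0.1176·84 = 46.3733
  x_2 = 0.2221·6 + 0.1822·11 + 1.1713·54 + 0.1065·36 + 0.1602·46 + 0.1908·25 + 0.1975·30 + 0.1995·84 = 105.2423
  x_3 = 0.1491·6 + 0.1166·11 + 0.1321·54 + 1.0561·36 + 0.1033·46 + 0.1167·25 + 0.1368·30 + 0.0854·84 = 66.2758
  x_4 = 0.1868·6 + 0.1218·11 + 0.1572·54 + 0.1077·36 + 1.1063·46 + 0.1233·25 + 0.1830·30 + 0.1404·84 = 86.0801
  x_5 = 0.1844·6 + 0.1219·11 + 0.1486·54 + 0.1565·36 + 0.0873·46 + 1.1317·25 + 0.1426·30 + 0.1459·84 = 64.9469
  x_6 = 0.1826·6 + 0.1137·11 + 0.0910·54 + 0.0963·36 + 0.0693·46 + 0.1525·25 + 1.1227·30 + 0.1676·84 = 65.4933
  x_7 = 0.1539·6 + 0.1850·11 + 0.1817·54 + 0.1533·36 + 0.1434·46 + 0.1738·25 + 0.1891·30 + 1.1289·84 = 129.7309
Δx_2 = L[2,4] · Δd_4 = 0.1602 · 20 = 3.2040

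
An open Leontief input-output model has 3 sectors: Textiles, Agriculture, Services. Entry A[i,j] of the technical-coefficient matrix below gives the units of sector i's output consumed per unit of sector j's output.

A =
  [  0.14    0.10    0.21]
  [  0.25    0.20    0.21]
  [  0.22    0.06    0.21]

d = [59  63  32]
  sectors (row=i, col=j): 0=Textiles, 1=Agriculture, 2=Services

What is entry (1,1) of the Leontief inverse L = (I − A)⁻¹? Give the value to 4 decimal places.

L[1,1] = 1.3524

Form M = I − A:
  [  0.86   -0.10   -0.21]
  [ -0.25    0.80   -0.21]
  [ -0.22   -0.06    0.79]
Leontief inverse L = M⁻¹:
  [  1.3229    0.1956    0.4037]
  [  0.5205    1.3524    0.4979]
  [  0.4079    0.1572    1.4160]
Total output x = L · d:
  x_0 = 1.3229·59 + 0.1956·63 + 0.4037·32 = 103.2956
  x_1 = 0.5205·59 + 1.3524·63 + 0.4979·32 = 131.8423
  x_2 = 0.4079·59 + 0.1572·63 + 1.4160·32 = 79.2855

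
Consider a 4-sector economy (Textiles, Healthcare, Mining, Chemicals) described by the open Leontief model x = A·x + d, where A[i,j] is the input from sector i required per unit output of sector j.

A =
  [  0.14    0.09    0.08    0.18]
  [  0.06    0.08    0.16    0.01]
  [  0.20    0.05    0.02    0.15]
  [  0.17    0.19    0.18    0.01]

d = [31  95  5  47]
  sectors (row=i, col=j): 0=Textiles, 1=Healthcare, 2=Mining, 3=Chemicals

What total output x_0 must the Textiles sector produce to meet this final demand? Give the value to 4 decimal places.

Form M = I − A:
  [  0.86   -0.09   -0.08   -0.18]
  [ -0.06    0.92   -0.16   -0.01]
  [ -0.20   -0.05    0.98   -0.15]
  [ -0.17   -0.19   -0.18    0.99]
Leontief inverse L = M⁻¹:
  [  1.2697    0.1879    0.1821    0.2604]
  [  0.1404    1.1261    0.2079    0.0684]
  [  0.3125    0.1376    1.1100    0.2264]
  [  0.3018    0.2734    0.2730    1.1091]
Total output x = L · d:
  x_0 = 1.2697·31 + 0.1879·95 + 0.1821·5 + 0.2604·47 = 70.3574
  x_1 = 0.1404·31 + 1.1261·95 + 0.2079·5 + 0.0684·47 = 115.5894
  x_2 = 0.3125·31 + 0.1376·95 + 1.1100·5 + 0.2264·47 = 38.9534
  x_3 = 0.3018·31 + 0.2734·95 + 0.2730·5 + 1.1091·47 = 88.8226

70.3574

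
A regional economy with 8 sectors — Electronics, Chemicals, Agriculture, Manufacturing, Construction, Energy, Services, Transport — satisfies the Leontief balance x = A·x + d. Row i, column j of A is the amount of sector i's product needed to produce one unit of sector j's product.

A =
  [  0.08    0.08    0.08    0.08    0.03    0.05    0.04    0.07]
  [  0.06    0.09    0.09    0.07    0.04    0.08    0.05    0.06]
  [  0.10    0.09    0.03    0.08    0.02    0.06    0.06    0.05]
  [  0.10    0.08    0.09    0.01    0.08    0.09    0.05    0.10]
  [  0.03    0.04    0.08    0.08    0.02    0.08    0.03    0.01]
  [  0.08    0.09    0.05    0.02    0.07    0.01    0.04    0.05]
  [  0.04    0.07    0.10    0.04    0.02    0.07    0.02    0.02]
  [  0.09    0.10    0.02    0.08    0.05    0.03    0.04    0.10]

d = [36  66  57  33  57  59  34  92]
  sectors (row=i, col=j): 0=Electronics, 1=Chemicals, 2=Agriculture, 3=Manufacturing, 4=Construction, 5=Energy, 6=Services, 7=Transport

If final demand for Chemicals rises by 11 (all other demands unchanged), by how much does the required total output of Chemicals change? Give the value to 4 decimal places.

12.9479

Form M = I − A:
  [  0.92   -0.08   -0.08   -0.08   -0.03   -0.05   -0.04   -0.07]
  [ -0.06    0.91   -0.09   -0.07   -0.04   -0.08   -0.05   -0.06]
  [ -0.10   -0.09    0.97   -0.08   -0.02   -0.06   -0.06   -0.05]
  [ -0.10   -0.08   -0.09    0.99   -0.08   -0.09   -0.05   -0.10]
  [ -0.03   -0.04   -0.08   -0.08    0.98   -0.08   -0.03   -0.01]
  [ -0.08   -0.09   -0.05   -0.02   -0.07    0.99   -0.04   -0.05]
  [ -0.04   -0.07   -0.10   -0.04   -0.02   -0.07    0.98   -0.02]
  [ -0.09   -0.10   -0.02   -0.08   -0.05   -0.03   -0.04    0.90]
Leontief inverse L = M⁻¹:
  [  1.1572    0.1635    0.1465    0.1391    0.0727    0.1090    0.0838    0.1332]
  [  0.1396    1.1771    0.1595    0.1309    0.0846    0.1411    0.0956    0.1236]
  [  0.1723    0.1696    1.0971    0.1349    0.0616    0.1166    0.1009    0.1100]
  [  0.1848    0.1742    0.1637    1.0814    0.1259    0.1539    0.0986    0.1674]
  [  0.0861    0.0996    0.1279    0.1186    1.0521    0.1219    0.0618    0.0535]
  [  0.1370    0.1539    0.1045    0.0706    0.1004    1.0584    0.0736    0.0961]
  [  0.0972    0.1319    0.1479    0.0833    0.0510    0.1126    1.0532    0.0641]
  [  0.1652    0.1829    0.0885    0.1402    0.0933    0.0899    0.0827    1.1645]
Total output x = L · d:
  x_0 = 1.1572·36 + 0.1635·66 + 0.1465·57 + 0.1391·33 + 0.0727·57 + 0.1090·59 + 0.0838·34 + 0.1332·92 = 91.0792
  x_1 = 0.1396·36 + 1.1771·66 + 0.1595·57 + 0.1309·33 + 0.0846·57 + 0.1411·59 + 0.0956·34 + 0.1236·92 = 123.8996
  x_2 = 0.1723·36 + 0.1696·66 + 1.0971·57 + 0.1349·33 + 0.0616·57 + 0.1166·59 + 0.1009·34 + 0.1100·92 = 108.3293
  x_3 = 0.1848·36 + 0.1742·66 + 0.1637·57 + 1.0814·33 + 0.1259·57 + 0.1539·59 + 0.0986·34 + 0.1674·92 = 98.1751
  x_4 = 0.0861·36 + 0.0996·66 + 0.1279·57 + 0.1186·33 + 1.0521·57 + 0.1219·59 + 0.0618·34 + 0.0535·92 = 95.0637
  x_5 = 0.1370·36 + 0.1539·66 + 0.1045·57 + 0.0706·33 + 0.1004·57 + 1.0584·59 + 0.0736·34 + 0.0961·92 = 102.8992
  x_6 = 0.0972·36 + 0.1319·66 + 0.1479·57 + 0.0833·33 + 0.0510·57 + 0.1126·59 + 1.0532·34 + 0.0641·92 = 74.6382
  x_7 = 0.1652·36 + 0.1829·66 + 0.0885·57 + 0.1402·33 + 0.0933·57 + 0.0899·59 + 0.0827·34 + 1.1645·92 = 148.2593
Δx_1 = L[1,1] · Δd_1 = 1.1771 · 11 = 12.9479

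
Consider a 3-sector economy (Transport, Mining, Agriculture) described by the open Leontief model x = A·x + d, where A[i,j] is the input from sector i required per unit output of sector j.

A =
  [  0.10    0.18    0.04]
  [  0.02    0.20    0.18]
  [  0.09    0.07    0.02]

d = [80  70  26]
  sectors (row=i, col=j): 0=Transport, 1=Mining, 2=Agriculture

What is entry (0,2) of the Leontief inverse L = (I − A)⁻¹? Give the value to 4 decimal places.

L[0,2] = 0.0940

Form M = I − A:
  [  0.90   -0.18   -0.04]
  [ -0.02    0.80   -0.18]
  [ -0.09   -0.07    0.98]
Leontief inverse L = M⁻¹:
  [  1.1263    0.2617    0.0940]
  [  0.0523    1.2826    0.2377]
  [  0.1072    0.1156    1.0460]
Total output x = L · d:
  x_0 = 1.1263·80 + 0.2617·70 + 0.0940·26 = 110.8667
  x_1 = 0.0523·80 + 1.2826·70 + 0.2377·26 = 100.1413
  x_2 = 0.1072·80 + 0.1156·70 + 1.0460·26 = 43.8652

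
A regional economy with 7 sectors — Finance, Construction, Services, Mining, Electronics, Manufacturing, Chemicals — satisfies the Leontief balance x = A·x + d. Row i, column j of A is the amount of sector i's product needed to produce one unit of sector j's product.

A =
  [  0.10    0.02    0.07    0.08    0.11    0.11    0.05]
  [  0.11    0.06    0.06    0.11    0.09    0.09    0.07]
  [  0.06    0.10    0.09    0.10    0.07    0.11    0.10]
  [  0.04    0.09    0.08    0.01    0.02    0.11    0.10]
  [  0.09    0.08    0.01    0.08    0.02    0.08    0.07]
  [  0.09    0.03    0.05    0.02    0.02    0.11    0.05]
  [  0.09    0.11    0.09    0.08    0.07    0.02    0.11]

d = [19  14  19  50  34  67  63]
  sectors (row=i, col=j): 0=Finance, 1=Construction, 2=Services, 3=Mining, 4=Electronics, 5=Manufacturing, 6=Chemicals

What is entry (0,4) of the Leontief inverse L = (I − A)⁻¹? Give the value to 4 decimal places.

Form M = I − A:
  [  0.90   -0.02   -0.07   -0.08   -0.11   -0.11   -0.05]
  [ -0.11    0.94   -0.06   -0.11   -0.09   -0.09   -0.07]
  [ -0.06   -0.10    0.91   -0.10   -0.07   -0.11   -0.10]
  [ -0.04   -0.09   -0.08    0.99   -0.02   -0.11   -0.10]
  [ -0.09   -0.08   -0.01   -0.08    0.98   -0.08   -0.07]
  [ -0.09   -0.03   -0.05   -0.02   -0.02    0.89   -0.05]
  [ -0.09   -0.11   -0.09   -0.08   -0.07   -0.02    0.89]
Leontief inverse L = M⁻¹:
  [  1.1887    0.0903    0.1367    0.1483    0.1681    0.2093    0.1309]
  [  0.2083    1.1392    0.1361    0.1869    0.1571    0.1986    0.1611]
  [  0.1665    0.1890    1.1743    0.1854    0.1426    0.2251    0.2009]
  [  0.1200    0.1534    0.1423    1.0751    0.0759    0.1915    0.1723]
  [  0.1638    0.1359    0.0674    0.1359    1.0718    0.1585    0.1359]
  [  0.1536    0.0756    0.0986    0.0682    0.0642    1.1790    0.1046]
  [  0.1899    0.1952    0.1697    0.1657    0.1434    0.1247    1.2056]
Total output x = L · d:
  x_0 = 1.1887·19 + 0.0903·14 + 0.1367·19 + 0.1483·50 + 0.1681·34 + 0.2093·67 + 0.1309·63 = 61.8515
  x_1 = 0.2083·19 + 1.1392·14 + 0.1361·19 + 0.1869·50 + 0.1571·34 + 0.1986·67 + 0.1611·63 = 60.6359
  x_2 = 0.1665·19 + 0.1890·14 + 1.1743·19 + 0.1854·50 + 0.1426·34 + 0.2251·67 + 0.2009·63 = 69.9736
  x_3 = 0.1200·19 + 0.1534·14 + 0.1423·19 + 1.0751·50 + 0.0759·34 + 0.1915·67 + 0.1723·63 = 87.1510
  x_4 = 0.1638·19 + 0.1359·14 + 0.0674·19 + 0.1359·50 + 1.0718·34 + 0.1585·67 + 0.1359·63 = 68.7179
  x_5 = 0.1536·19 + 0.0756·14 + 0.0986·19 + 0.0682·50 + 0.0642·34 + 1.1790·67 + 0.1046·63 = 97.0262
  x_6 = 0.1899·19 + 0.1952·14 + 0.1697·19 + 0.1657·50 + 0.1434·34 + 0.1247·67 + 1.2056·63 = 107.0304

L[0,4] = 0.1681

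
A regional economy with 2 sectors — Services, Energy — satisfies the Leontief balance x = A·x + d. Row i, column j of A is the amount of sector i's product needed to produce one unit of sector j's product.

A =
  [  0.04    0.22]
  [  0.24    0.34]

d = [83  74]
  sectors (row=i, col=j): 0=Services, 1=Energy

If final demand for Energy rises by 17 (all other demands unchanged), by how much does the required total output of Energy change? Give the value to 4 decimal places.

Form M = I − A:
  [  0.96   -0.22]
  [ -0.24    0.66]
Leontief inverse L = M⁻¹:
  [  1.1364    0.3788]
  [  0.4132    1.6529]
Total output x = L · d:
  x_0 = 1.1364·83 + 0.3788·74 = 122.3485
  x_1 = 0.4132·83 + 1.6529·74 = 156.6116
Δx_1 = L[1,1] · Δd_1 = 1.6529 · 17 = 28.0992

28.0992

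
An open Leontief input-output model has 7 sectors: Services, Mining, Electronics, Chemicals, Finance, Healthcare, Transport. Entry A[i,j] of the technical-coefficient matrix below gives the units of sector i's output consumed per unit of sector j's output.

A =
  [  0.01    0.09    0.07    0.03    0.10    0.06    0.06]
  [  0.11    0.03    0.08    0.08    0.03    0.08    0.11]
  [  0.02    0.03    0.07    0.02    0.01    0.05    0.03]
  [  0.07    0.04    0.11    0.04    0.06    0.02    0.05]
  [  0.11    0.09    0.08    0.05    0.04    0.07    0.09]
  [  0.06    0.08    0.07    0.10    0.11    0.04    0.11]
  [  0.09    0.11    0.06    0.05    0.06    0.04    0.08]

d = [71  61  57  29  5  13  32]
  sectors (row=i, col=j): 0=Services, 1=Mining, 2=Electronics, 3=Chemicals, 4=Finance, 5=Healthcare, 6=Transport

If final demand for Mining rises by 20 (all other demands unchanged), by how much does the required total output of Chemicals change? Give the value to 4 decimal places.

Form M = I − A:
  [  0.99   -0.09   -0.07   -0.03   -0.10   -0.06   -0.06]
  [ -0.11    0.97   -0.08   -0.08   -0.03   -0.08   -0.11]
  [ -0.02   -0.03    0.93   -0.02   -0.01   -0.05   -0.03]
  [ -0.07   -0.04   -0.11    0.96   -0.06   -0.02   -0.05]
  [ -0.11   -0.09   -0.08   -0.05    0.96   -0.07   -0.09]
  [ -0.06   -0.08   -0.07   -0.10   -0.11    0.96   -0.11]
  [ -0.09   -0.11   -0.06   -0.05   -0.06   -0.04    0.92]
Leontief inverse L = M⁻¹:
  [  1.0662    0.1409    0.1284    0.0719    0.1405    0.1018    0.1204]
  [  0.1669    1.0948    0.1500    0.1264    0.0865    0.1258    0.1771]
  [  0.0445    0.0553    1.1001    0.0410    0.0321    0.0704    0.0592]
  [  0.1111    0.0838    0.1609    1.0713    0.0952    0.0556    0.0967]
  [  0.1710    0.1546    0.1517    0.0994    1.0960    0.1202    0.1616]
  [  0.1322    0.1499    0.1495    0.1520    0.1664    1.0933    0.1867]
  [  0.1501    0.1694    0.1274    0.0961    0.1101    0.0880    1.1477]
Total output x = L · d:
  x_0 = 1.0662·71 + 0.1409·61 + 0.1284·57 + 0.0719·29 + 0.1405·5 + 0.1018·13 + 0.1204·32 = 99.5796
  x_1 = 0.1669·71 + 1.0948·61 + 0.1500·57 + 0.1264·29 + 0.0865·5 + 0.1258·13 + 0.1771·32 = 98.5838
  x_2 = 0.0445·71 + 0.0553·61 + 1.1001·57 + 0.0410·29 + 0.0321·5 + 0.0704·13 + 0.0592·32 = 73.3984
  x_3 = 0.1111·71 + 0.0838·61 + 0.1609·57 + 1.0713·29 + 0.0952·5 + 0.0556·13 + 0.0967·32 = 57.5303
  x_4 = 0.1710·71 + 0.1546·61 + 0.1517·57 + 0.0994·29 + 1.0960·5 + 0.1202·13 + 0.1616·32 = 45.3121
  x_5 = 0.1322·71 + 0.1499·61 + 0.1495·57 + 0.1520·29 + 0.1664·5 + 1.0933·13 + 0.1867·32 = 52.4766
  x_6 = 0.1501·71 + 0.1694·61 + 0.1274·57 + 0.0961·29 + 0.1101·5 + 0.0880·13 + 1.1477·32 = 69.4615
Δx_3 = L[3,1] · Δd_1 = 0.0838 · 20 = 1.6769

1.6769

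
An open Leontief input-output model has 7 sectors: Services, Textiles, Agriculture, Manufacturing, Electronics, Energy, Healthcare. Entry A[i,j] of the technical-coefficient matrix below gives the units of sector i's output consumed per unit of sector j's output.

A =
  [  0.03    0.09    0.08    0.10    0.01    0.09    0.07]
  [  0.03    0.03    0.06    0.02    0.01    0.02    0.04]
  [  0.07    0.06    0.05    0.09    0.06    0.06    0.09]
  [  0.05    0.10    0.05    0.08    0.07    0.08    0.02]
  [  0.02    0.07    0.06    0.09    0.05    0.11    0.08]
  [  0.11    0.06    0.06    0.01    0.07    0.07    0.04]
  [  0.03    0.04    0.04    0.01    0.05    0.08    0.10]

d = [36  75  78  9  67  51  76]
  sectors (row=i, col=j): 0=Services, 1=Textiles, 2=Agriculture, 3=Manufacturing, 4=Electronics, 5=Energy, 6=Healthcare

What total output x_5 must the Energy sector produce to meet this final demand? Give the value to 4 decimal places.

92.0207

Form M = I − A:
  [  0.97   -0.09   -0.08   -0.10   -0.01   -0.09   -0.07]
  [ -0.03    0.97   -0.06   -0.02   -0.01   -0.02   -0.04]
  [ -0.07   -0.06    0.95   -0.09   -0.06   -0.06   -0.09]
  [ -0.05   -0.10   -0.05    0.92   -0.07   -0.08   -0.02]
  [ -0.02   -0.07   -0.06   -0.09    0.95   -0.11   -0.08]
  [ -0.11   -0.06   -0.06   -0.01   -0.07    0.93   -0.04]
  [ -0.03   -0.04   -0.04   -0.01   -0.05   -0.08    0.90]
Leontief inverse L = M⁻¹:
  [  1.0719    0.1384    0.1231    0.1390    0.0473    0.1421    0.1154]
  [  0.0478    1.0516    0.0797    0.0396    0.0261    0.0444    0.0636]
  [  0.1092    0.1118    1.0955    0.1338    0.0975    0.1187    0.1399]
  [  0.0881    0.1478    0.0933    1.1212    0.1040    0.1319    0.0628]
  [  0.0632    0.1199    0.1044    0.1295    1.0897    0.1665    0.1278]
  [  0.1452    0.1052    0.1024    0.0510    0.1000    1.1218    0.0861]
  [  0.0601    0.0740    0.0723    0.0365    0.0777    0.1224    1.1395]
Total output x = L · d:
  x_0 = 1.0719·36 + 0.1384·75 + 0.1231·78 + 0.1390·9 + 0.0473·67 + 0.1421·51 + 0.1154·76 = 79.0164
  x_1 = 0.0478·36 + 1.0516·75 + 0.0797·78 + 0.0396·9 + 0.0261·67 + 0.0444·51 + 0.0636·76 = 96.0115
  x_2 = 0.1092·36 + 0.1118·75 + 1.0955·78 + 0.1338·9 + 0.0975·67 + 0.1187·51 + 0.1399·76 = 122.1934
  x_3 = 0.0881·36 + 0.1478·75 + 0.0933·78 + 1.1212·9 + 0.1040·67 + 0.1319·51 + 0.0628·76 = 50.0903
  x_4 = 0.0632·36 + 0.1199·75 + 0.1044·78 + 0.1295·9 + 1.0897·67 + 0.1665·51 + 0.1278·76 = 111.7905
  x_5 = 0.1452·36 + 0.1052·75 + 0.1024·78 + 0.0510·9 + 0.1000·67 + 1.1218·51 + 0.0861·76 = 92.0207
  x_6 = 0.0601·36 + 0.0740·75 + 0.0723·78 + 0.0365·9 + 0.0777·67 + 0.1224·51 + 1.1395·76 = 111.7231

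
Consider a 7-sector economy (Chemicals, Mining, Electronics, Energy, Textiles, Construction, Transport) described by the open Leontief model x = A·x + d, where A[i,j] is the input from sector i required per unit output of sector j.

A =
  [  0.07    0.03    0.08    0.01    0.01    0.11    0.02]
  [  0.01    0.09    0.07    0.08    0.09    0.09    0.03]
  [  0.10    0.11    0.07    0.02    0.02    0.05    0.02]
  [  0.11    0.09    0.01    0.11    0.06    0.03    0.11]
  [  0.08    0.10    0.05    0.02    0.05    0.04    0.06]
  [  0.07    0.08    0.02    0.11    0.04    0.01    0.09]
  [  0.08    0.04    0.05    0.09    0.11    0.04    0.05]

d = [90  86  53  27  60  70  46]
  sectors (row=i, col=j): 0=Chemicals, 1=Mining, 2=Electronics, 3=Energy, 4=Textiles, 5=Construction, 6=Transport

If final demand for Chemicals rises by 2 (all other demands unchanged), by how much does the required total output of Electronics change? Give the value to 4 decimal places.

0.2874

Form M = I − A:
  [  0.93   -0.03   -0.08   -0.01   -0.01   -0.11   -0.02]
  [ -0.01    0.91   -0.07   -0.08   -0.09   -0.09   -0.03]
  [ -0.10   -0.11    0.93   -0.02   -0.02   -0.05   -0.02]
  [ -0.11   -0.09   -0.01    0.89   -0.06   -0.03   -0.11]
  [ -0.08   -0.10   -0.05   -0.02    0.95   -0.04   -0.06]
  [ -0.07   -0.08   -0.02   -0.11   -0.04    0.99   -0.09]
  [ -0.08   -0.04   -0.05   -0.09   -0.11   -0.04    0.95]
Leontief inverse L = M⁻¹:
  [  1.1108    0.0725    0.1090    0.0445    0.0352    0.1403    0.0486]
  [  0.0681    1.1573    0.1086    0.1342    0.1355    0.1309    0.0768]
  [  0.1437    0.1607    1.1079    0.0587    0.0535    0.0925    0.0504]
  [  0.1758    0.1551    0.0559    1.1698    0.1137    0.0830    0.1603]
  [  0.1261    0.1517    0.0882    0.0610    1.0882    0.0818    0.0928]
  [  0.1244    0.1345    0.0568    0.1601    0.0849    1.0526    0.1317]
  [  0.1405    0.1012    0.0900    0.1371    0.1518    0.0838    1.0941]
Total output x = L · d:
  x_0 = 1.1108·90 + 0.0725·86 + 0.1090·53 + 0.0445·27 + 0.0352·60 + 0.1403·70 + 0.0486·46 = 127.3571
  x_1 = 0.0681·90 + 1.1573·86 + 0.1086·53 + 0.1342·27 + 0.1355·60 + 0.1309·70 + 0.0768·46 = 135.8702
  x_2 = 0.1437·90 + 0.1607·86 + 1.1079·53 + 0.0587·27 + 0.0535·60 + 0.0925·70 + 0.0504·46 = 99.0585
  x_3 = 0.1758·90 + 0.1551·86 + 0.0559·53 + 1.1698·27 + 0.1137·60 + 0.0830·70 + 0.1603·46 = 83.7079
  x_4 = 0.1261·90 + 0.1517·86 + 0.0882·53 + 0.0610·27 + 1.0882·60 + 0.0818·70 + 0.0928·46 = 106.0075
  x_5 = 0.1244·90 + 0.1345·86 + 0.0568·53 + 0.1601·27 + 0.0849·60 + 1.0526·70 + 0.1317·46 = 114.9244
  x_6 = 0.1405·90 + 0.1012·86 + 0.0900·53 + 0.1371·27 + 0.1518·60 + 0.0838·70 + 1.0941·46 = 95.1240
Δx_2 = L[2,0] · Δd_0 = 0.1437 · 2 = 0.2874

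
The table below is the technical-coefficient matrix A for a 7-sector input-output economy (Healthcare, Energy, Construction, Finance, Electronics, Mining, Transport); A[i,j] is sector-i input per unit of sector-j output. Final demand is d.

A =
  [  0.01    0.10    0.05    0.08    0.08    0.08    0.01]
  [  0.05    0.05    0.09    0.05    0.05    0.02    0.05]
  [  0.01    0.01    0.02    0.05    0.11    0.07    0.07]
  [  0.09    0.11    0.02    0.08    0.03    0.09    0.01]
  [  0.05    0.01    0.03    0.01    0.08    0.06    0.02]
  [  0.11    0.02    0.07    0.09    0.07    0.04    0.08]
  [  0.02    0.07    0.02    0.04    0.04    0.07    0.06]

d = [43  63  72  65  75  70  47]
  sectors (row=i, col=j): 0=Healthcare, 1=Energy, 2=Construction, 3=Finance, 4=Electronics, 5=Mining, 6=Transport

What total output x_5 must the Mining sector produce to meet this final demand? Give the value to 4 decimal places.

116.7315

Form M = I − A:
  [  0.99   -0.10   -0.05   -0.08   -0.08   -0.08   -0.01]
  [ -0.05    0.95   -0.09   -0.05   -0.05   -0.02   -0.05]
  [ -0.01   -0.01    0.98   -0.05   -0.11   -0.07   -0.07]
  [ -0.09   -0.11   -0.02    0.92   -0.03   -0.09   -0.01]
  [ -0.05   -0.01   -0.03   -0.01    0.92   -0.06   -0.02]
  [ -0.11   -0.02   -0.07   -0.09   -0.07    0.96   -0.08]
  [ -0.02   -0.07   -0.02   -0.04   -0.04   -0.07    0.94]
Leontief inverse L = M⁻¹:
  [  1.0482    0.1313    0.0808    0.1171    0.1224    0.1174    0.0380]
  [  0.0751    1.0786    0.1127    0.0809    0.0887    0.0555    0.0740]
  [  0.0399    0.0346    1.0409    0.0776    0.1442    0.1030    0.0924]
  [  0.1295    0.1508    0.0558    1.1247    0.0744    0.1309    0.0382]
  [  0.0711    0.0279    0.0476    0.0323    1.1095    0.0850    0.0370]
  [  0.1459    0.0642    0.0999    0.1343    0.1202    1.0905    0.1092]
  [  0.0481    0.0962    0.0441    0.0694    0.0716    0.0992    1.0835]
Total output x = L · d:
  x_0 = 1.0482·43 + 0.1313·63 + 0.0808·72 + 0.1171·65 + 0.1224·75 + 0.1174·70 + 0.0380·47 = 85.9571
  x_1 = 0.0751·43 + 1.0786·63 + 0.1127·72 + 0.0809·65 + 0.0887·75 + 0.0555·70 + 0.0740·47 = 98.5756
  x_2 = 0.0399·43 + 0.0346·63 + 1.0409·72 + 0.0776·65 + 0.1442·75 + 0.1030·70 + 0.0924·47 = 106.2492
  x_3 = 0.1295·43 + 0.1508·63 + 0.0558·72 + 1.1247·65 + 0.0744·75 + 0.1309·70 + 0.0382·47 = 108.7371
  x_4 = 0.0711·43 + 0.0279·63 + 0.0476·72 + 0.0323·65 + 1.1095·75 + 0.0850·70 + 0.0370·47 = 101.2430
  x_5 = 0.1459·43 + 0.0642·63 + 0.0999·72 + 0.1343·65 + 0.1202·75 + 1.0905·70 + 0.1092·47 = 116.7315
  x_6 = 0.0481·43 + 0.0962·63 + 0.0441·72 + 0.0694·65 + 0.0716·75 + 0.0992·70 + 1.0835·47 = 79.0583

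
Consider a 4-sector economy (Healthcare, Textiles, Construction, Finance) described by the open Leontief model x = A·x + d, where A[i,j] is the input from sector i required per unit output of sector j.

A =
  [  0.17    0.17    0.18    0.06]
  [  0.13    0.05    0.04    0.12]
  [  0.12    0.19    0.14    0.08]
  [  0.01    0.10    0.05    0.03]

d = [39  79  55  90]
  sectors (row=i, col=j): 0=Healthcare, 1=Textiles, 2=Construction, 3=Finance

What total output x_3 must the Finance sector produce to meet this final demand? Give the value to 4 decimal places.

111.7438

Form M = I − A:
  [  0.83   -0.17   -0.18   -0.06]
  [ -0.13    0.95   -0.04   -0.12]
  [ -0.12   -0.19    0.86   -0.08]
  [ -0.01   -0.10   -0.05    0.97]
Leontief inverse L = M⁻¹:
  [  1.2969    0.3059    0.2940    0.1423]
  [  0.1927    1.1243    0.1019    0.1594]
  [  0.2277    0.3036    1.2335    0.1534]
  [  0.0450    0.1347    0.0771    1.0567]
Total output x = L · d:
  x_0 = 1.2969·39 + 0.3059·79 + 0.2940·55 + 0.1423·90 = 103.7176
  x_1 = 0.1927·39 + 1.1243·79 + 0.1019·55 + 0.1594·90 = 116.2874
  x_2 = 0.2277·39 + 0.3036·79 + 1.2335·55 + 0.1534·90 = 114.5119
  x_3 = 0.0450·39 + 0.1347·79 + 0.0771·55 + 1.0567·90 = 111.7438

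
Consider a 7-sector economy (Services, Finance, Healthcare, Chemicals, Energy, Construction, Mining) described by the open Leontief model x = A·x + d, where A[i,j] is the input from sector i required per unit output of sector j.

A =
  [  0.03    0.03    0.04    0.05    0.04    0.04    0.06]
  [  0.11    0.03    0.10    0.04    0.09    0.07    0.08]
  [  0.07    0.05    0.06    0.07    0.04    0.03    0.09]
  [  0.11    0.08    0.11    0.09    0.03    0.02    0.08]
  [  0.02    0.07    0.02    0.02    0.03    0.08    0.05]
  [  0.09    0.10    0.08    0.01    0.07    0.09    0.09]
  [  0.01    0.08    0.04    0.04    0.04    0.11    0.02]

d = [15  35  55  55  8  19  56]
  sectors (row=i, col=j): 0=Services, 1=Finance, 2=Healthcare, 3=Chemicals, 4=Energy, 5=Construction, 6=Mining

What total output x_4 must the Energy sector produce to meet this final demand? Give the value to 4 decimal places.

Form M = I − A:
  [  0.97   -0.03   -0.04   -0.05   -0.04   -0.04   -0.06]
  [ -0.11    0.97   -0.10   -0.04   -0.09   -0.07   -0.08]
  [ -0.07   -0.05    0.94   -0.07   -0.04   -0.03   -0.09]
  [ -0.11   -0.08   -0.11    0.91   -0.03   -0.02   -0.08]
  [ -0.02   -0.07   -0.02   -0.02    0.97   -0.08   -0.05]
  [ -0.09   -0.10   -0.08   -0.01   -0.07    0.91   -0.09]
  [ -0.01   -0.08   -0.04   -0.04   -0.04   -0.11    0.98]
Leontief inverse L = M⁻¹:
  [  1.0604    0.0621    0.0717    0.0728    0.0637    0.0721    0.0924]
  [  0.1583    1.0836    0.1504    0.0781    0.1303    0.1249    0.1365]
  [  0.1116    0.0928    1.1041    0.1035    0.0728    0.0734    0.1347]
  [  0.1652    0.1313    0.1673    1.1351    0.0719    0.0709    0.1390]
  [  0.0536    0.1030    0.0539    0.0399    1.0580    0.1162    0.0845]
  [  0.1433    0.1546    0.1348    0.0468    0.1165    1.1508    0.1492]
  [  0.0533    0.1198    0.0822    0.0646    0.0734    0.1507    1.0639]
Total output x = L · d:
  x_0 = 1.0604·15 + 0.0621·35 + 0.0717·55 + 0.0728·55 + 0.0637·8 + 0.0721·19 + 0.0924·56 = 33.0778
  x_1 = 0.1583·15 + 1.0836·35 + 0.1504·55 + 0.0781·55 + 0.1303·8 + 0.1249·19 + 0.1365·56 = 63.9230
  x_2 = 0.1116·15 + 0.0928·35 + 1.1041·55 + 0.1035·55 + 0.0728·8 + 0.0734·19 + 0.1347·56 = 80.8606
  x_3 = 0.1652·15 + 0.1313·35 + 0.1673·55 + 1.1351·55 + 0.0719·8 + 0.0709·19 + 0.1390·56 = 88.4151
  x_4 = 0.0536·15 + 0.1030·35 + 0.0539·55 + 0.0399·55 + 1.0580·8 + 0.1162·19 + 0.0845·56 = 24.9717
  x_5 = 0.1433·15 + 0.1546·35 + 0.1348·55 + 0.0468·55 + 0.1165·8 + 1.1508·19 + 0.1492·56 = 48.7019
  x_6 = 0.0533·15 + 0.1198·35 + 0.0822·55 + 0.0646·55 + 0.0734·8 + 0.1507·19 + 1.0639·56 = 76.0936

24.9717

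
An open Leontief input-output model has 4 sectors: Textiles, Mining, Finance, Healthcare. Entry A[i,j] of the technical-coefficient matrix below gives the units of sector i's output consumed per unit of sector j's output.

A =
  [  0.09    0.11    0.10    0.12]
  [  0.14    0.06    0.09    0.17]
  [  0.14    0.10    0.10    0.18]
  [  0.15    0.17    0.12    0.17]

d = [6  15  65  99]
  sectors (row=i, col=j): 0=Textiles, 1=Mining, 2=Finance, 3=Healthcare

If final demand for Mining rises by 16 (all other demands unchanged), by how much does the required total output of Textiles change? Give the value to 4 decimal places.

3.3160

Form M = I − A:
  [  0.91   -0.11   -0.10   -0.12]
  [ -0.14    0.94   -0.09   -0.17]
  [ -0.14   -0.10    0.90   -0.18]
  [ -0.15   -0.17   -0.12    0.83]
Leontief inverse L = M⁻¹:
  [  1.2022    0.2073    0.1886    0.2572]
  [  0.2620    1.1723    0.1889    0.3189]
  [  0.2783    0.2245    1.2110    0.3489]
  [  0.3112    0.3100    0.2478    1.3671]
Total output x = L · d:
  x_0 = 1.2022·6 + 0.2073·15 + 0.1886·65 + 0.2572·99 = 48.0389
  x_1 = 0.2620·6 + 1.1723·15 + 0.1889·65 + 0.3189·99 = 63.0060
  x_2 = 0.2783·6 + 0.2245·15 + 1.2110·65 + 0.3489·99 = 118.2887
  x_3 = 0.3112·6 + 0.3100·15 + 0.2478·65 + 1.3671·99 = 157.9657
Δx_0 = L[0,1] · Δd_1 = 0.2073 · 16 = 3.3160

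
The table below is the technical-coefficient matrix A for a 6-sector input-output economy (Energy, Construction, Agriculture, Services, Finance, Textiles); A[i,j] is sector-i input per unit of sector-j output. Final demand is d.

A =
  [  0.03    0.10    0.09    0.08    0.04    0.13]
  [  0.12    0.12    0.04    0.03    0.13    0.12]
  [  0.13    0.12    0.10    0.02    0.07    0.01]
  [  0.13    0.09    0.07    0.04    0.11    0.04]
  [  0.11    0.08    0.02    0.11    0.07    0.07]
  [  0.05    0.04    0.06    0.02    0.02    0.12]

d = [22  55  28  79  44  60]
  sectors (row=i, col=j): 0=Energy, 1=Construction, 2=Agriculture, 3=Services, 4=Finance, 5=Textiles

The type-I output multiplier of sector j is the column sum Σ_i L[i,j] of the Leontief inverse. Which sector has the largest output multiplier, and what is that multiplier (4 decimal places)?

Form M = I − A:
  [  0.97   -0.10   -0.09   -0.08   -0.04   -0.13]
  [ -0.12    0.88   -0.04   -0.03   -0.13   -0.12]
  [ -0.13   -0.12    0.90   -0.02   -0.07   -0.01]
  [ -0.13   -0.09   -0.07    0.96   -0.11   -0.04]
  [ -0.11   -0.08   -0.02   -0.11    0.93   -0.07]
  [ -0.05   -0.04   -0.06   -0.02   -0.02    0.88]
Leontief inverse L = M⁻¹:
  [  1.1096    0.1761    0.1436    0.1168    0.1013    0.2029]
  [  0.2084    1.2104    0.1001    0.0848    0.2004    0.2168]
  [  0.2082    0.2038    1.1547    0.0649    0.1339    0.0853]
  [  0.2102    0.1737    0.1253    1.0897    0.1742    0.1196]
  [  0.1857    0.1564    0.0725    0.1546    1.1320    0.1467]
  [  0.0957    0.0864    0.0959    0.0432    0.0537    1.1696]
Total output x = L · d:
  x_0 = 1.1096·22 + 0.1761·55 + 0.1436·28 + 0.1168·79 + 0.1013·44 + 0.2029·60 = 63.9757
  x_1 = 0.2084·22 + 1.2104·55 + 0.1001·28 + 0.0848·79 + 0.2004·44 + 0.2168·60 = 102.4836
  x_2 = 0.2082·22 + 0.2038·55 + 1.1547·28 + 0.0649·79 + 0.1339·44 + 0.0853·60 = 64.2555
  x_3 = 0.2102·22 + 0.1737·55 + 0.1253·28 + 1.0897·79 + 0.1742·44 + 0.1196·60 = 118.6121
  x_4 = 0.1857·22 + 0.1564·55 + 0.0725·28 + 0.1546·79 + 1.1320·44 + 0.1467·60 = 85.5410
  x_5 = 0.0957·22 + 0.0864·55 + 0.0959·28 + 0.0432·79 + 0.0537·44 + 1.1696·60 = 85.4960
Output multipliers (column sums of L):
  Energy: 2.0179
  Construction: 2.0068
  Agriculture: 1.6922
  Services: 1.5540
  Finance: 1.7955
  Textiles: 1.9408

Energy (2.0179)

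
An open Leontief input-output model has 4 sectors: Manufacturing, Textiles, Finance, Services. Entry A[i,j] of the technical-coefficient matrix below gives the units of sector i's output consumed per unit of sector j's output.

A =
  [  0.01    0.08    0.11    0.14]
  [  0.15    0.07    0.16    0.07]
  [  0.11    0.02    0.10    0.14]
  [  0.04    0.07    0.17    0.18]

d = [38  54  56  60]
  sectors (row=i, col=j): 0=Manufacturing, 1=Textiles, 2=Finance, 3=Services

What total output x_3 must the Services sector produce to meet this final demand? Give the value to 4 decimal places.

102.9155

Form M = I − A:
  [  0.99   -0.08   -0.11   -0.14]
  [ -0.15    0.93   -0.16   -0.07]
  [ -0.11   -0.02    0.90   -0.14]
  [ -0.04   -0.07   -0.17    0.82]
Leontief inverse L = M⁻¹:
  [  1.0573    0.1118    0.1912    0.2227]
  [  0.2037    1.1113    0.2552    0.1732]
  [  0.1493    0.0558    1.1831    0.2322]
  [  0.0999    0.1119    0.2764    1.2933]
Total output x = L · d:
  x_0 = 1.0573·38 + 0.1118·54 + 0.1912·56 + 0.2227·60 = 70.2823
  x_1 = 0.2037·38 + 1.1113·54 + 0.2552·56 + 0.1732·60 = 92.4371
  x_2 = 0.1493·38 + 0.0558·54 + 1.1831·56 + 0.2322·60 = 88.8755
  x_3 = 0.0999·38 + 0.1119·54 + 0.2764·56 + 1.2933·60 = 102.9155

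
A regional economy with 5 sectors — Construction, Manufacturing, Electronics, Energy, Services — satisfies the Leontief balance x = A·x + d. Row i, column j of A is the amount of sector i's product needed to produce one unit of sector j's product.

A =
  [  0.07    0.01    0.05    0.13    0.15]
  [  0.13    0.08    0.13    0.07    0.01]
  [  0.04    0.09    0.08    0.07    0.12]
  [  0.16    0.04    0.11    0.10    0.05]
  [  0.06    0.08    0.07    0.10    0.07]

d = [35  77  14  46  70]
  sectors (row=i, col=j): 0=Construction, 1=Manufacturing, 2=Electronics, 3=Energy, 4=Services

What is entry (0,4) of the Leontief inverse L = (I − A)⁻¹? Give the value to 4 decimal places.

Form M = I − A:
  [  0.93   -0.01   -0.05   -0.13   -0.15]
  [ -0.13    0.92   -0.13   -0.07   -0.01]
  [ -0.04   -0.09    0.92   -0.07   -0.12]
  [ -0.16   -0.04   -0.11    0.90   -0.05]
  [ -0.06   -0.08   -0.07   -0.10    0.93]
Leontief inverse L = M⁻¹:
  [  1.1346    0.0497    0.1084    0.1993    0.2082]
  [  0.1935    1.1203    0.1911    0.1383    0.0753]
  [  0.1017    0.1334    1.1403    0.1329    0.1721]
  [  0.2295    0.0815    0.1742    1.1779    0.1237]
  [  0.1222    0.1184    0.1280    0.1614    1.1214]
Total output x = L · d:
  x_0 = 1.1346·35 + 0.0497·77 + 0.1084·14 + 0.1993·46 + 0.2082·70 = 68.8006
  x_1 = 0.1935·35 + 1.1203·77 + 0.1911·14 + 0.1383·46 + 0.0753·70 = 107.3485
  x_2 = 0.1017·35 + 0.1334·77 + 1.1403·14 + 0.1329·46 + 0.1721·70 = 47.9543
  x_3 = 0.2295·35 + 0.0815·77 + 0.1742·14 + 1.1779·46 + 0.1237·70 = 79.5917
  x_4 = 0.1222·35 + 0.1184·77 + 0.1280·14 + 0.1614·46 + 1.1214·70 = 101.1096

L[0,4] = 0.2082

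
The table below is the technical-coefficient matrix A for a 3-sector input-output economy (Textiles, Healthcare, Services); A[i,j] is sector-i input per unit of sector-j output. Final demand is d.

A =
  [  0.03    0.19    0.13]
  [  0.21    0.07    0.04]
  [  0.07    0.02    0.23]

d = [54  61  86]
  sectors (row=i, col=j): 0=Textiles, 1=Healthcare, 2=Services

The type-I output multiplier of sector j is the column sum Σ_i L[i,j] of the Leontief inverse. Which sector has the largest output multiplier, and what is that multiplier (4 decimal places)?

Services (1.6169)

Form M = I − A:
  [  0.97   -0.19   -0.13]
  [ -0.21    0.93   -0.04]
  [ -0.07   -0.02    0.77]
Leontief inverse L = M⁻¹:
  [  1.0944    0.2278    0.1966]
  [  0.2517    1.1289    0.1011]
  [  0.1060    0.0500    1.3192]
Total output x = L · d:
  x_0 = 1.0944·54 + 0.2278·61 + 0.1966·86 = 89.9054
  x_1 = 0.2517·54 + 1.1289·61 + 0.1011·86 = 91.1498
  x_2 = 0.1060·54 + 0.0500·61 + 1.3192·86 = 122.2291
Output multipliers (column sums of L):
  Textiles: 1.4522
  Healthcare: 1.4067
  Services: 1.6169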